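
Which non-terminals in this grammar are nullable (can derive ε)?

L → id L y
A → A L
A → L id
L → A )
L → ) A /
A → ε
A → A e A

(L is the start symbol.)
{ 'A' }

A non-terminal is nullable if it can derive ε (the empty string): either it has an ε-production, or it has a production whose right-hand side consists entirely of nullable non-terminals.

ε-productions: A → ε
So A is immediately nullable.
No further non-terminal can be added: every production for the remaining non-terminals contains a terminal or a non-nullable non-terminal.
Nullable = { 'A' }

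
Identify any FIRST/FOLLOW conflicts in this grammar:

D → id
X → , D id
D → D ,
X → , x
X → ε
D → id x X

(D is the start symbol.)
A FIRST/FOLLOW conflict occurs when a non-terminal N has a nullable alternative N → β (β ⇒* ε) and another alternative N → α with FIRST(α) ∩ FOLLOW(N) ≠ ∅: on such a lookahead the parser cannot decide between expanding α and letting N vanish via β.

Nullable non-terminals: X.

X: nullable alternative(s) X → ε; FOLLOW(X) = { $, ',', 'id' }
  X → , D id: FIRST \ {ε} = { ',' } — overlaps FOLLOW(X) on { ',' }: CONFLICT
  X → , x: FIRST \ {ε} = { ',' } — overlaps FOLLOW(X) on { ',' }: CONFLICT
  X → ε: FIRST \ {ε} = { } — this is the only nullable alternative, skip

D has no nullable alternative, so no FIRST/FOLLOW check is needed there.

So the grammar has 2 FIRST/FOLLOW conflicts (marked CONFLICT above).

Answer: Yes. X → ',' D id with FOLLOW(X) on { ',' }; X → ',' x with FOLLOW(X) on { ',' }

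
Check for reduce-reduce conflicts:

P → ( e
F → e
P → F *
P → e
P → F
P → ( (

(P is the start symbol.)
Yes — I4: [F → e .] vs [P → e .]

A reduce-reduce conflict occurs when an LR(0) state has two complete items [A → α .] and [B → β .] — both call for a reduction, and with no lookahead the parser cannot choose between them.

Augment with P' → P and build the canonical LR(0) collection (I0 = CLOSURE({[P' → . P]}), then GOTO on every symbol after a dot until no new states appear). It has 8 states:
  I0: { [F → . e], [P → . ( (], [P → . ( e], [P → . F *], [P → . F], [P → . e], [P' → . P] }  — shift
  I1: { [P → ( . (], [P → ( . e] }  — shift
  I2: { [P → F . *], [P → F .] }  — shift, reduce
  I3: { [P' → P .] }  — accept
  I4: { [F → e .], [P → e .] }  — 2 reduces
  I5: { [P → F * .] }  — reduce
  I6: { [P → ( ( .] }  — reduce
  I7: { [P → ( e .] }  — reduce

I4 contains complete items [F → e .], [P → e .] — reduce-reduce conflict.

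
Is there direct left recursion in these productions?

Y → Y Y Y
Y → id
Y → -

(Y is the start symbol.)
Y → Y Y Y: LEFT RECURSIVE (starts with Y)
Y → id: starts with id
Y → -: starts with '-'

The grammar has direct left recursion on: Y.

Answer: Yes, Y is left-recursive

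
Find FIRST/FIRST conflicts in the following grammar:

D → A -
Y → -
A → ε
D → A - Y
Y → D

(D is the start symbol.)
FIRST sets of the non-terminals at (or reachable through a nullable prefix from) the front of some alternative:
  FIRST(A) = { ε }
  FIRST(D) = { '-' }

Productions for D:
  D → A -: FIRST = { '-' }
  D → A - Y: FIRST = { '-' }
Productions for Y:
  Y → -: FIRST = { '-' }
  Y → D: FIRST = { '-' }
A has only one production, so no FIRST/FIRST conflict is possible there.

Conflict for D: D → A - and D → A - Y
  Overlap: { '-' }
Conflict for Y: Y → - and Y → D
  Overlap: { '-' }

Answer: Yes. D → A '-' / D → A '-' Y on { '-' }; Y → '-' / Y → D on { '-' }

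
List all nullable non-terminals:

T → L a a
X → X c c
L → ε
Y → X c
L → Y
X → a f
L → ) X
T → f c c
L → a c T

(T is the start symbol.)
{ 'L' }

ε-productions: L → ε
So L is immediately nullable.
No further non-terminal can be added: every production for the remaining non-terminals contains a terminal or a non-nullable non-terminal.
Nullable = { 'L' }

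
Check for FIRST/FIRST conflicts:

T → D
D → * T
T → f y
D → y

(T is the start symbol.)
No FIRST/FIRST conflicts.

A FIRST/FIRST conflict occurs when two productions N → α and N → β for the same non-terminal have FIRST(α) ∩ FIRST(β) ≠ ∅ (with ε ∈ FIRST of a nullable right-hand side, so two nullable alternatives also conflict).

FIRST sets of the non-terminals at (or reachable through a nullable prefix from) the front of some alternative:
  FIRST(D) = { '*', 'y' }

Productions for T:
  T → D: FIRST = { '*', 'y' }
  T → f y: FIRST = { 'f' }
Productions for D:
  D → * T: FIRST = { '*' }
  D → y: FIRST = { 'y' }

All alternatives of each non-terminal have pairwise disjoint FIRST sets.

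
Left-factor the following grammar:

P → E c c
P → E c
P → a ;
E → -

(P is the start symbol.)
Left-factoring transforms A → αβ₁ | αβ₂ into A → αA' and A' → β₁ | β₂
(α is the longest common prefix among the alternatives). Repeat until
no nonterminal has two alternatives with a common prefix.

Round 1: P has alternatives sharing prefix 'E c'. Introduce P': P → E c P'
  Add: P' → c
  Add: P' → ε

No remaining common prefixes — done.

Resulting grammar:
P → E c P'
P' → c
P' → ε
P → a ;
E → -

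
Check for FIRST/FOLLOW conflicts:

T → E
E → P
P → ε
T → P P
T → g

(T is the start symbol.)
A FIRST/FOLLOW conflict occurs when a non-terminal N has a nullable alternative N → β (β ⇒* ε) and another alternative N → α with FIRST(α) ∩ FOLLOW(N) ≠ ∅: on such a lookahead the parser cannot decide between expanding α and letting N vanish via β.

Nullable non-terminals: E, P, T.
FIRST sets used below: FIRST(E) = { ε }, FIRST(P) = { ε }
E has a nullable alternative but only one production, so nothing to check.
P has a nullable alternative but only one production, so nothing to check.

T: nullable alternative(s) T → E, T → P P; FOLLOW(T) = { $ }
  T → E: FIRST \ {ε} = { } — disjoint from FOLLOW(T)
  T → P P: FIRST \ {ε} = { } — disjoint from FOLLOW(T)
  T → g: FIRST \ {ε} = { 'g' } — disjoint from FOLLOW(T)

No FIRST/FOLLOW conflicts found.

Answer: No FIRST/FOLLOW conflicts.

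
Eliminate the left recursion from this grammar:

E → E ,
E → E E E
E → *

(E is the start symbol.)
E → * E'
E' → , E'
E' → E E E'
E' → ε

E is directly left-recursive. The standard transformation for
  A → A α₁ | ... | A α_m | β₁ | ... | β_n
is
  A  → β₁ A' | ... | β_n A'
  A' → α₁ A' | ... | α_m A' | ε

E → * becomes E → * E'
E → E , becomes E' → , E'
E → E E E becomes E' → E E E'
Add E' → ε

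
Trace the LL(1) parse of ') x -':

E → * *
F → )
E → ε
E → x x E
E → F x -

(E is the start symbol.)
Stack is shown with the top on the left.

Stack    Input    Action
------------------------
E $      ) x - $  output E → F x -
F x - $  ) x - $  output F → )
) x - $  ) x - $  match ')'
x - $    x - $    match 'x'
- $      - $      match '-'
$        $        accept

The string is accepted.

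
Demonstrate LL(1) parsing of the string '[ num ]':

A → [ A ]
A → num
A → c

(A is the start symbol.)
LL(1) parsing maintains a stack (initially the start symbol over $) and the input. At each step: if the stack top is a terminal, match it against the current input token; if it is a non-terminal N, replace it with the RHS of M[N, lookahead] (the unique production whose predict set contains the lookahead).

Stack is shown with the top on the left.

Stack    Input      Action
--------------------------
A $      [ num ] $  output A → [ A ]
[ A ] $  [ num ] $  match '['
A ] $    num ] $    output A → num
num ] $  num ] $    match 'num'
] $      ] $        match ']'
$        $          accept

The string is accepted.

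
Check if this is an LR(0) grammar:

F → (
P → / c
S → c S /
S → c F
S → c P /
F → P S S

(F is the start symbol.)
A grammar is LR(0) if no state in the canonical LR(0) collection has:
  - both a shift item (dot before a terminal) and a complete item (shift-reduce conflict), or
  - two or more complete items (reduce-reduce conflict; the accept item [F' → F .] counts as a complete item here).

Augment with F' → F and build the canonical LR(0) collection (I0 = CLOSURE({[F' → . F]}), then GOTO on every symbol after a dot until no new states appear). It has 14 states:
  I0: { [F → . (], [F → . P S S], [F' → . F], [P → . / c] }  — shift
  I1: { [F → ( .] }  — reduce
  I2: { [P → / . c] }  — shift
  I3: { [F' → F .] }  — accept
  I4: { [F → P . S S], [S → . c F], [S → . c P /], [S → . c S /] }  — shift
  I5: { [F → P S . S], [S → . c F], [S → . c P /], [S → . c S /] }  — shift
  I6: { [F → . (], [F → . P S S], [P → . / c], [S → . c F], [S → . c P /], [S → . c S /], [S → c . F], [S → c . P /], [S → c . S /] }  — shift
  I7: { [S → c F .] }  — reduce
  I8: { [F → P . S S], [S → . c F], [S → . c P /], [S → . c S /], [S → c P . /] }  — shift
  I9: { [S → c S . /] }  — shift
  I10: { [S → c S / .] }  — reduce
  I11: { [S → c P / .] }  — reduce
  I12: { [F → P S S .] }  — reduce
  I13: { [P → / c .] }  — reduce

Every state is either a pure shift/goto state or contains exactly one complete item and nothing to shift — no conflicts. The grammar is LR(0).

Answer: Yes, the grammar is LR(0)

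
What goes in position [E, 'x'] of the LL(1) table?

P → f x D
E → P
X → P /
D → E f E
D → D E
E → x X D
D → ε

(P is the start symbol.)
E → x X D

To find M[E, 'x'], we find productions for E where 'x' is in the predict set (PREDICT(N → α) = (FIRST(α) \ {ε}) ∪ (FOLLOW(N) if α ⇒* ε)).

Relevant sets:
  FIRST(P) = { 'f' }

E → P: PREDICT = { 'f' }
E → x X D: PREDICT = { 'x' }
  'x' is in predict set, so this production goes in M[E, 'x']

M[E, 'x'] = E → x X D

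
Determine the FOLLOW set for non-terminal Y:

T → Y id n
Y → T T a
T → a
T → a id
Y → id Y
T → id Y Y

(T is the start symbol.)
{ $, 'a', 'id' }

In T → Y id n: Y is followed by id n, add FIRST(id n) \ {ε} = { 'id' }
In Y → id Y: Y is at the end; this adds FOLLOW(Y) to itself — nothing new
In T → id Y Y: Y is followed by Y, add FIRST(Y) \ {ε} = { 'a', 'id' }
In T → id Y Y: Y is at the end, add FOLLOW(T)

The FOLLOW sets referred to above (computed the same way, to a fixed point):
  FOLLOW(T) = { $, 'a', 'id' }

Taking the union: FOLLOW(Y) = { $, 'a', 'id' }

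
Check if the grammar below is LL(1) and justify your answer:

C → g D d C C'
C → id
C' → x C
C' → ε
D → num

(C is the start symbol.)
Relevant sets:
  FOLLOW(C') = { $, 'x' }

For C:
  PREDICT(C → g D d C C') = { 'g' }
  PREDICT(C → id) = { 'id' }
For C':
  PREDICT(C' → x C) = { 'x' }
  PREDICT(C' → ε) = { $, 'x' }
D has a single production, so nothing to check there.

Conflict found: Predict set conflict for C': { 'x' }
The grammar is NOT LL(1).

Answer: No. Predict set conflict for C': { 'x' }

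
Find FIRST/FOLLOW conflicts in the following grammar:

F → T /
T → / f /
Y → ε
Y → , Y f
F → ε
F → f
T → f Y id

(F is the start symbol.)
No FIRST/FOLLOW conflicts.

Nullable non-terminals: F, Y.
FIRST sets used below: FIRST(T) = { '/', 'f' }

F: nullable alternative(s) F → ε; FOLLOW(F) = { $ }
  F → T /: FIRST \ {ε} = { '/', 'f' } — disjoint from FOLLOW(F)
  F → ε: FIRST \ {ε} = { } — this is the only nullable alternative, skip
  F → f: FIRST \ {ε} = { 'f' } — disjoint from FOLLOW(F)

Y: nullable alternative(s) Y → ε; FOLLOW(Y) = { 'f', 'id' }
  Y → ε: FIRST \ {ε} = { } — this is the only nullable alternative, skip
  Y → , Y f: FIRST \ {ε} = { ',' } — disjoint from FOLLOW(Y)

T has no nullable alternative, so no FIRST/FOLLOW check is needed there.

No FIRST/FOLLOW conflicts found.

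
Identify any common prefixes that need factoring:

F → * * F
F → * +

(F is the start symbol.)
Yes, F has productions with common prefix '*'

Left-factoring is needed when two productions for the same non-terminal
share a common prefix on the right-hand side.

Productions for F:
  F → * * F
  F → * +

Found common prefix '*' in productions for F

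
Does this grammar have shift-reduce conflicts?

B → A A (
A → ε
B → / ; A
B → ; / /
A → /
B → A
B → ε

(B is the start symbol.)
Yes — I0: [A → .] vs [A → . /]; I1: [A → / .] vs [B → / . ; A]; I3: [A → .] vs [A → . /]; I10: [A → .] vs [A → . /]

Augment with B' → B and build the canonical LR(0) collection (I0 = CLOSURE({[B' → . B]}), then GOTO on every symbol after a dot until no new states appear). It has 12 states:
  I0: { [A → . /], [A → .], [B → . / ; A], [B → . ; / /], [B → . A A (], [B → . A], [B → .], [B' → . B] }  — shift, 2 reduces
  I1: { [A → / .], [B → / . ; A] }  — shift, reduce
  I2: { [B → ; . / /] }  — shift
  I3: { [A → . /], [A → .], [B → A . A (], [B → A .] }  — shift, 2 reduces
  I4: { [B' → B .] }  — accept
  I5: { [A → / .] }  — reduce
  I6: { [B → A A . (] }  — shift
  I7: { [B → A A ( .] }  — reduce
  I8: { [B → ; / . /] }  — shift
  I9: { [B → ; / / .] }  — reduce
  I10: { [A → . /], [A → .], [B → / ; . A] }  — shift, reduce
  I11: { [B → / ; A .] }  — reduce

I0 contains reduce items [A → .], [B → .] and shift items [A → . /], [B → . / ; A], [B → . ; / /] — shift-reduce conflict.
I1 contains reduce item [A → / .] and shift item [B → / . ; A] — shift-reduce conflict.
I3 contains reduce items [A → .], [B → A .] and shift item [A → . /] — shift-reduce conflict.
I10 contains reduce item [A → .] and shift item [A → . /] — shift-reduce conflict.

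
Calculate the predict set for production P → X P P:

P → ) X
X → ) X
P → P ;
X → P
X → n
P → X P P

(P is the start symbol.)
PREDICT(P → X P P) = (FIRST(RHS) \ {ε}) ∪ (FOLLOW(P) if ε ∈ FIRST(RHS), i.e. RHS ⇒* ε)
FIRST(X) = { ')', 'n' }
FIRST(X P P) = { ')', 'n' }
ε ∉ FIRST(X P P), so FOLLOW(P) is not added.
PREDICT(P → X P P) = { ')', 'n' }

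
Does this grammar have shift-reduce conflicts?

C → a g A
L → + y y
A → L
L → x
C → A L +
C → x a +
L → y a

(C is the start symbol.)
A shift-reduce conflict occurs when an LR(0) state has both:
  - a complete (reduce) item [A → α .] (dot at the end), and
  - a shift item [B → β . c γ] (dot before a terminal).

Augment with C' → C and build the canonical LR(0) collection (I0 = CLOSURE({[C' → . C]}), then GOTO on every symbol after a dot until no new states appear). It has 18 states:
  I0: { [A → . L], [C → . A L +], [C → . a g A], [C → . x a +], [C' → . C], [L → . + y y], [L → . x], [L → . y a] }  — shift
  I1: { [L → + . y y] }  — shift
  I2: { [C → A . L +], [L → . + y y], [L → . x], [L → . y a] }  — shift
  I3: { [C' → C .] }  — accept
  I4: { [A → L .] }  — reduce
  I5: { [C → a . g A] }  — shift
  I6: { [C → x . a +], [L → x .] }  — shift, reduce
  I7: { [L → y . a] }  — shift
  I8: { [L → y a .] }  — reduce
  I9: { [C → x a . +] }  — shift
  I10: { [C → x a + .] }  — reduce
  I11: { [A → . L], [C → a g . A], [L → . + y y], [L → . x], [L → . y a] }  — shift
  I12: { [C → a g A .] }  — reduce
  I13: { [L → x .] }  — reduce
  I14: { [C → A L . +] }  — shift
  I15: { [C → A L + .] }  — reduce
  I16: { [L → + y . y] }  — shift
  I17: { [L → + y y .] }  — reduce

I6 contains reduce item [L → x .] and shift item [C → x . a +] — shift-reduce conflict.

Answer: Yes — I6: [L → x .] vs [C → x . a +]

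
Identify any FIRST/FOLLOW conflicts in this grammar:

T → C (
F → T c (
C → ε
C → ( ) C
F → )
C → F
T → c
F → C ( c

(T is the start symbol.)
Yes. C → '(' ')' C with FOLLOW(C) on { '(' }; C → F with FOLLOW(C) on { '(' }

Nullable non-terminals: C.
FIRST sets used below: FIRST(F) = { '(', ')', 'c' }

C: nullable alternative(s) C → ε; FOLLOW(C) = { '(' }
  C → ε: FIRST \ {ε} = { } — this is the only nullable alternative, skip
  C → ( ) C: FIRST \ {ε} = { '(' } — overlaps FOLLOW(C) on { '(' }: CONFLICT
  C → F: FIRST \ {ε} = { '(', ')', 'c' } — overlaps FOLLOW(C) on { '(' }: CONFLICT

F, T have no nullable alternative, so no FIRST/FOLLOW check is needed there.

So the grammar has 2 FIRST/FOLLOW conflicts (marked CONFLICT above).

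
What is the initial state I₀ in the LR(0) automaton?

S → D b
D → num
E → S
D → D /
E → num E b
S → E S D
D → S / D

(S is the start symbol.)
First, augment the grammar with S' → S
I₀ = CLOSURE({ [S' → . S] }):
  [S' → . S] has the dot before S: add [S → . D b], [S → . E S D]
  [S → . D b] has the dot before D: add [D → . num], [D → . D /], [D → . S / D]
  [S → . E S D] has the dot before E: add [E → . S], [E → . num E b]
No further items can be added.

I₀ = { [D → . D /], [D → . S / D], [D → . num], [E → . S], [E → . num E b], [S → . D b], [S → . E S D], [S' → . S] }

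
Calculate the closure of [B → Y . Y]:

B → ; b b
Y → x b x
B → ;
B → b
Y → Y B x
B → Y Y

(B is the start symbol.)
{ [B → Y . Y], [Y → . Y B x], [Y → . x b x] }

To compute CLOSURE, for each item [A → α.Bβ] where B is a non-terminal, add [B → .γ] for all productions B → γ; repeat for the newly added items until nothing changes.

Start with: [B → Y . Y]
  [B → Y . Y] has the dot before Y: add [Y → . x b x], [Y → . Y B x]
No further items can be added.

CLOSURE = { [B → Y . Y], [Y → . Y B x], [Y → . x b x] }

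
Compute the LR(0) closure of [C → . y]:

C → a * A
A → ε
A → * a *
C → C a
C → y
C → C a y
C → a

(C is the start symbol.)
To compute CLOSURE, for each item [A → α.Bβ] where B is a non-terminal, add [B → .γ] for all productions B → γ; repeat for the newly added items until nothing changes.

Start with: [C → . y]
The dot precedes the terminal y, so nothing is added.

CLOSURE = { [C → . y] }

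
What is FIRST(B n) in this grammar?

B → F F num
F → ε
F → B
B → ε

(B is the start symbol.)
{ 'n', 'num' }

FIRST sets of the non-terminals involved (from the grammar, by fixed-point iteration):
  FIRST(B) = { 'num', ε }

To compute FIRST(B n), process the symbols left to right:
Symbol B is a non-terminal. Add FIRST(B) \ {ε} = { 'num' }
B is nullable (ε ∈ FIRST(B)), continue to the next symbol.
Symbol n is a terminal. Add 'n' and stop.
FIRST(B n) = { 'n', 'num' }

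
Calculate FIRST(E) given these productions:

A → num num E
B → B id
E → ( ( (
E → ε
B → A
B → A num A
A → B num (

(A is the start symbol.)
{ '(', ε }

From E → ( ( (:
  - '(' is a terminal: add '(' and stop
From E → ε:
  - ε-production, so ε ∈ FIRST(E)

Collecting: FIRST(E) = { '(', ε }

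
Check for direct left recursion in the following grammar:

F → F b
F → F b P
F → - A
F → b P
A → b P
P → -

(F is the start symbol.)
Direct left recursion occurs when N → N α for some non-terminal N (the right-hand side begins with the left-hand side itself).

F → F b: LEFT RECURSIVE (starts with F)
F → F b P: LEFT RECURSIVE (starts with F)
F → - A: starts with '-'
F → b P: starts with b
A → b P: starts with b
P → -: starts with '-'

The grammar has direct left recursion on: F.

Answer: Yes, F is left-recursive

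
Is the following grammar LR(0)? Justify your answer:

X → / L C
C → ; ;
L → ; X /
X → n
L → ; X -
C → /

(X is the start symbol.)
Yes, the grammar is LR(0)

A grammar is LR(0) if no state in the canonical LR(0) collection has:
  - both a shift item (dot before a terminal) and a complete item (shift-reduce conflict), or
  - two or more complete items (reduce-reduce conflict; the accept item [X' → X .] counts as a complete item here).

Augment with X' → X and build the canonical LR(0) collection (I0 = CLOSURE({[X' → . X]}), then GOTO on every symbol after a dot until no new states appear). It has 13 states:
  I0: { [X → . / L C], [X → . n], [X' → . X] }  — shift
  I1: { [L → . ; X -], [L → . ; X /], [X → / . L C] }  — shift
  I2: { [X' → X .] }  — accept
  I3: { [X → n .] }  — reduce
  I4: { [L → ; . X -], [L → ; . X /], [X → . / L C], [X → . n] }  — shift
  I5: { [C → . /], [C → . ; ;], [X → / L . C] }  — shift
  I6: { [C → / .] }  — reduce
  I7: { [C → ; . ;] }  — shift
  I8: { [X → / L C .] }  — reduce
  I9: { [C → ; ; .] }  — reduce
  I10: { [L → ; X . -], [L → ; X . /] }  — shift
  I11: { [L → ; X - .] }  — reduce
  I12: { [L → ; X / .] }  — reduce

Every state is either a pure shift/goto state or contains exactly one complete item and nothing to shift — no conflicts. The grammar is LR(0).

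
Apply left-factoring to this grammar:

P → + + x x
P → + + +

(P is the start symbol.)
Left-factoring transforms A → αβ₁ | αβ₂ into A → αA' and A' → β₁ | β₂
(α is the longest common prefix among the alternatives). Repeat until
no nonterminal has two alternatives with a common prefix.

Round 1: P has alternatives sharing prefix '+ +'. Introduce P': P → + + P'
  Add: P' → x x
  Add: P' → +

No remaining common prefixes — done.

Resulting grammar:
P → + + P'
P' → x x
P' → +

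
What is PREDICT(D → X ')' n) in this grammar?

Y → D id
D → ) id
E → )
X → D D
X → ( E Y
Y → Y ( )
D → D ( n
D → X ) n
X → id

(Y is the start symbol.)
{ '(', ')', 'id' }

PREDICT(D → X ')' n) = (FIRST(RHS) \ {ε}) ∪ (FOLLOW(D) if ε ∈ FIRST(RHS), i.e. RHS ⇒* ε)
FIRST(X) = { '(', ')', 'id' }
FIRST(X ')' n) = { '(', ')', 'id' }
ε ∉ FIRST(X ')' n), so FOLLOW(D) is not added.
PREDICT(D → X ')' n) = { '(', ')', 'id' }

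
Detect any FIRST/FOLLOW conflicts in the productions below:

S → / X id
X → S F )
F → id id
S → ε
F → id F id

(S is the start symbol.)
No FIRST/FOLLOW conflicts.

Nullable non-terminals: S.

S: nullable alternative(s) S → ε; FOLLOW(S) = { $, 'id' }
  S → / X id: FIRST \ {ε} = { '/' } — disjoint from FOLLOW(S)
  S → ε: FIRST \ {ε} = { } — this is the only nullable alternative, skip

F, X have no nullable alternative, so no FIRST/FOLLOW check is needed there.

No FIRST/FOLLOW conflicts found.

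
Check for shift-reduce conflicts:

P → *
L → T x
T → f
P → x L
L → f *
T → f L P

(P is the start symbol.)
Augment with P' → P and build the canonical LR(0) collection (I0 = CLOSURE({[P' → . P]}), then GOTO on every symbol after a dot until no new states appear). It has 11 states:
  I0: { [P → . *], [P → . x L], [P' → . P] }  — shift
  I1: { [P → * .] }  — reduce
  I2: { [P' → P .] }  — accept
  I3: { [L → . T x], [L → . f *], [P → x . L], [T → . f L P], [T → . f] }  — shift
  I4: { [P → x L .] }  — reduce
  I5: { [L → T . x] }  — shift
  I6: { [L → . T x], [L → . f *], [L → f . *], [T → . f L P], [T → . f], [T → f . L P], [T → f .] }  — shift, reduce
  I7: { [L → f * .] }  — reduce
  I8: { [P → . *], [P → . x L], [T → f L . P] }  — shift
  I9: { [T → f L P .] }  — reduce
  I10: { [L → T x .] }  — reduce

I6 contains reduce item [T → f .] and shift items [L → . f *], [L → f . *], [T → . f], [T → . f L P] — shift-reduce conflict.

Answer: Yes — I6: [T → f .] vs [L → . f *]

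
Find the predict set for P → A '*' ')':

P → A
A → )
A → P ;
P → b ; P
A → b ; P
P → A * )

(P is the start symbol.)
PREDICT(P → A '*' ')') = (FIRST(RHS) \ {ε}) ∪ (FOLLOW(P) if ε ∈ FIRST(RHS), i.e. RHS ⇒* ε)
FIRST(A) = { ')', 'b' }
FIRST(A '*' ')') = { ')', 'b' }
ε ∉ FIRST(A '*' ')'), so FOLLOW(P) is not added.
PREDICT(P → A '*' ')') = { ')', 'b' }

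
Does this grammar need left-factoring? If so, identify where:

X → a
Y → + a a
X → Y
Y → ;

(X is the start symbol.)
No, left-factoring is not needed

Left-factoring is needed when two productions for the same non-terminal
share a common prefix on the right-hand side.

Productions for X:
  X → a
  X → Y
Productions for Y:
  Y → + a a
  Y → ;

No common prefixes found.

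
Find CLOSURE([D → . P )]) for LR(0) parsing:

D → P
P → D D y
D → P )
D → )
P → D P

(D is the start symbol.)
To compute CLOSURE, for each item [A → α.Bβ] where B is a non-terminal, add [B → .γ] for all productions B → γ; repeat for the newly added items until nothing changes.

Start with: [D → . P )]
  [D → . P )] has the dot before P: add [P → . D D y], [P → . D P]
  [P → . D D y] has the dot before D: add [D → . P], [D → . )]
No further items can be added.

CLOSURE = { [D → . )], [D → . P )], [D → . P], [P → . D D y], [P → . D P] }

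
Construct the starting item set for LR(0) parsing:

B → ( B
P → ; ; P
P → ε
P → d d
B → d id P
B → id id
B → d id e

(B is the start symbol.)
First, augment the grammar with B' → B
I₀ = CLOSURE({ [B' → . B] }):
  [B' → . B] has the dot before B: add [B → . ( B], [B → . d id P], [B → . id id], [B → . d id e]
No further items can be added.

I₀ = { [B → . ( B], [B → . d id P], [B → . d id e], [B → . id id], [B' → . B] }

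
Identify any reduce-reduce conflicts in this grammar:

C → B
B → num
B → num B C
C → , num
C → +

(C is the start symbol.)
No reduce-reduce conflicts

Augment with C' → C and build the canonical LR(0) collection (I0 = CLOSURE({[C' → . C]}), then GOTO on every symbol after a dot until no new states appear). It has 9 states:
  I0: { [B → . num B C], [B → . num], [C → . +], [C → . , num], [C → . B], [C' → . C] }  — shift
  I1: { [C → + .] }  — reduce
  I2: { [C → , . num] }  — shift
  I3: { [C → B .] }  — reduce
  I4: { [C' → C .] }  — accept
  I5: { [B → . num B C], [B → . num], [B → num . B C], [B → num .] }  — shift, reduce
  I6: { [B → . num B C], [B → . num], [B → num B . C], [C → . +], [C → . , num], [C → . B] }  — shift
  I7: { [B → num B C .] }  — reduce
  I8: { [C → , num .] }  — reduce

No state contains more than one complete item.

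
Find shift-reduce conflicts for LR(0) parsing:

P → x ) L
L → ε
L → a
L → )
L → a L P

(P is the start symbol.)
Yes — I3: [L → .] vs [L → . )]; I6: [L → .] vs [L → . )]

A shift-reduce conflict occurs when an LR(0) state has both:
  - a complete (reduce) item [A → α .] (dot at the end), and
  - a shift item [B → β . c γ] (dot before a terminal).

Augment with P' → P and build the canonical LR(0) collection (I0 = CLOSURE({[P' → . P]}), then GOTO on every symbol after a dot until no new states appear). It has 9 states:
  I0: { [P → . x ) L], [P' → . P] }  — shift
  I1: { [P' → P .] }  — accept
  I2: { [P → x . ) L] }  — shift
  I3: { [L → . )], [L → . a L P], [L → . a], [L → .], [P → x ) . L] }  — shift, reduce
  I4: { [L → ) .] }  — reduce
  I5: { [P → x ) L .] }  — reduce
  I6: { [L → . )], [L → . a L P], [L → . a], [L → .], [L → a . L P], [L → a .] }  — shift, 2 reduces
  I7: { [L → a L . P], [P → . x ) L] }  — shift
  I8: { [L → a L P .] }  — reduce

I3 contains reduce item [L → .] and shift items [L → . )], [L → . a], [L → . a L P] — shift-reduce conflict.
I6 contains reduce items [L → .], [L → a .] and shift items [L → . )], [L → . a], [L → . a L P] — shift-reduce conflict.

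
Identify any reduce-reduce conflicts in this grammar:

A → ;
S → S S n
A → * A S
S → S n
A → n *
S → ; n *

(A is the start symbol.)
Yes — I11: [S → S S n .] vs [S → S n .]

A reduce-reduce conflict occurs when an LR(0) state has two complete items [A → α .] and [B → β .] — both call for a reduction, and with no lookahead the parser cannot choose between them.

Augment with A' → A and build the canonical LR(0) collection (I0 = CLOSURE({[A' → . A]}), then GOTO on every symbol after a dot until no new states appear). It has 14 states:
  I0: { [A → . * A S], [A → . ;], [A → . n *], [A' → . A] }  — shift
  I1: { [A → * . A S], [A → . * A S], [A → . ;], [A → . n *] }  — shift
  I2: { [A → ; .] }  — reduce
  I3: { [A' → A .] }  — accept
  I4: { [A → n . *] }  — shift
  I5: { [A → n * .] }  — reduce
  I6: { [A → * A . S], [S → . ; n *], [S → . S S n], [S → . S n] }  — shift
  I7: { [S → ; . n *] }  — shift
  I8: { [A → * A S .], [S → . ; n *], [S → . S S n], [S → . S n], [S → S . S n], [S → S . n] }  — shift, reduce
  I9: { [S → . ; n *], [S → . S S n], [S → . S n], [S → S . S n], [S → S . n], [S → S S . n] }  — shift
  I10: { [S → S n .] }  — reduce
  I11: { [S → S S n .], [S → S n .] }  — 2 reduces
  I12: { [S → ; n . *] }  — shift
  I13: { [S → ; n * .] }  — reduce

I11 contains complete items [S → S S n .], [S → S n .] — reduce-reduce conflict.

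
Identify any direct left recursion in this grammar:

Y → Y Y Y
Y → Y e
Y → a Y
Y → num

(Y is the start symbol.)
Yes, Y is left-recursive

Direct left recursion occurs when N → N α for some non-terminal N (the right-hand side begins with the left-hand side itself).

Y → Y Y Y: LEFT RECURSIVE (starts with Y)
Y → Y e: LEFT RECURSIVE (starts with Y)
Y → a Y: starts with a
Y → num: starts with num

The grammar has direct left recursion on: Y.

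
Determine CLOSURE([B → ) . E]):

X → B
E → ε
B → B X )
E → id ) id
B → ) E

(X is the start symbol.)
{ [B → ) . E], [E → . id ) id], [E → .] }

To compute CLOSURE, for each item [A → α.Bβ] where B is a non-terminal, add [B → .γ] for all productions B → γ; repeat for the newly added items until nothing changes.

Start with: [B → ) . E]
  [B → ) . E] has the dot before E: add [E → .], [E → . id ) id]
No further items can be added.

CLOSURE = { [B → ) . E], [E → . id ) id], [E → .] }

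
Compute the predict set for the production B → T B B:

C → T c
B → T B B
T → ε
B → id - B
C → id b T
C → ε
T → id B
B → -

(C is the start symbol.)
PREDICT(B → T B B) = (FIRST(RHS) \ {ε}) ∪ (FOLLOW(B) if ε ∈ FIRST(RHS), i.e. RHS ⇒* ε)
FIRST(T) = { 'id', ε }
FIRST(B) = { '-', 'id' }
FIRST(T B B) = { '-', 'id' }
ε ∉ FIRST(T B B), so FOLLOW(B) is not added.
PREDICT(B → T B B) = { '-', 'id' }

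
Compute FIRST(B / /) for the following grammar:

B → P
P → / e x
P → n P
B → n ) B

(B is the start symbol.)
{ '/', 'n' }

FIRST sets of the non-terminals involved (from the grammar, by fixed-point iteration):
  FIRST(B) = { '/', 'n' }

To compute FIRST(B / /), process the symbols left to right:
Symbol B is a non-terminal. Add FIRST(B) \ {ε} = { '/', 'n' }
B is not nullable (ε ∉ FIRST(B)), so stop here.
FIRST(B / /) = { '/', 'n' }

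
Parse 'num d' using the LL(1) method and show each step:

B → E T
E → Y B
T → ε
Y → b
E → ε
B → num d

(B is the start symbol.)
Stack is shown with the top on the left.

Stack    Input    Action
------------------------
B $      num d $  output B → num d
num d $  num d $  match 'num'
d $      d $      match 'd'
$        $        accept

The string is accepted.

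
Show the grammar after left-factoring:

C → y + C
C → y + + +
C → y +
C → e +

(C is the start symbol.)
C → y + C'
C' → C
C' → + +
C' → ε
C → e +

Left-factoring transforms A → αβ₁ | αβ₂ into A → αA' and A' → β₁ | β₂
(α is the longest common prefix among the alternatives). Repeat until
no nonterminal has two alternatives with a common prefix.

Round 1: C has alternatives sharing prefix 'y +'. Introduce C': C → y + C'
  Add: C' → C
  Add: C' → + +
  Add: C' → ε

No remaining common prefixes — done.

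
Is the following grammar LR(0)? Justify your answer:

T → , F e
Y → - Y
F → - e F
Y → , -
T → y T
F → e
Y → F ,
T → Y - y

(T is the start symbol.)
No. Shift-reduce conflict between [F → e .] and [F → . - e F]

A grammar is LR(0) if no state in the canonical LR(0) collection has:
  - both a shift item (dot before a terminal) and a complete item (shift-reduce conflict), or
  - two or more complete items (reduce-reduce conflict; the accept item [T' → T .] counts as a complete item here).

Augment with T' → T and build the canonical LR(0) collection (I0 = CLOSURE({[T' → . T]}), then GOTO on every symbol after a dot until no new states appear). It has 22 states:
  I0: { [F → . - e F], [F → . e], [T → . , F e], [T → . Y - y], [T → . y T], [T' → . T], [Y → . , -], [Y → . - Y], [Y → . F ,] }  — shift
  I1: { [F → . - e F], [F → . e], [T → , . F e], [Y → , . -] }  — shift
  I2: { [F → - . e F], [F → . - e F], [F → . e], [Y → - . Y], [Y → . , -], [Y → . - Y], [Y → . F ,] }  — shift
  I3: { [Y → F . ,] }  — shift
  I4: { [T' → T .] }  — accept
  I5: { [T → Y . - y] }  — shift
  I6: { [F → e .] }  — reduce
  I7: { [F → . - e F], [F → . e], [T → . , F e], [T → . Y - y], [T → . y T], [T → y . T], [Y → . , -], [Y → . - Y], [Y → . F ,] }  — shift
  I8: { [T → y T .] }  — reduce
  I9: { [T → Y - . y] }  — shift
  I10: { [T → Y - y .] }  — reduce
  I11: { [Y → F , .] }  — reduce
  I12: { [Y → , . -] }  — shift
  I13: { [Y → - Y .] }  — reduce
  I14: { [F → - e . F], [F → . - e F], [F → . e], [F → e .] }  — shift, reduce
  I15: { [F → - . e F] }  — shift
  I16: { [F → - e F .] }  — reduce
  I17: { [F → - e . F], [F → . - e F], [F → . e] }  — shift
  I18: { [Y → , - .] }  — reduce
  I19: { [F → - . e F], [Y → , - .] }  — shift, reduce
  I20: { [T → , F . e] }  — shift
  I21: { [T → , F e .] }  — reduce

Conflict in state I14:
  Shift-reduce conflict between [F → e .] and [F → . - e F]
So the grammar is NOT LR(0).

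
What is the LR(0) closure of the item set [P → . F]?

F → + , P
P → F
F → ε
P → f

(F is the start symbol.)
Start with: [P → . F]
  [P → . F] has the dot before F: add [F → . + , P], [F → .]
No further items can be added.

CLOSURE = { [F → . + , P], [F → .], [P → . F] }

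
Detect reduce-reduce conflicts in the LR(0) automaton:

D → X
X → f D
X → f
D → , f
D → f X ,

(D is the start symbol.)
A reduce-reduce conflict occurs when an LR(0) state has two complete items [A → α .] and [B → β .] — both call for a reduction, and with no lookahead the parser cannot choose between them.

Augment with D' → D and build the canonical LR(0) collection (I0 = CLOSURE({[D' → . D]}), then GOTO on every symbol after a dot until no new states appear). It has 9 states:
  I0: { [D → . , f], [D → . X], [D → . f X ,], [D' → . D], [X → . f D], [X → . f] }  — shift
  I1: { [D → , . f] }  — shift
  I2: { [D' → D .] }  — accept
  I3: { [D → X .] }  — reduce
  I4: { [D → . , f], [D → . X], [D → . f X ,], [D → f . X ,], [X → . f D], [X → . f], [X → f . D], [X → f .] }  — shift, reduce
  I5: { [X → f D .] }  — reduce
  I6: { [D → X .], [D → f X . ,] }  — shift, reduce
  I7: { [D → f X , .] }  — reduce
  I8: { [D → , f .] }  — reduce

No state contains more than one complete item.

Answer: No reduce-reduce conflicts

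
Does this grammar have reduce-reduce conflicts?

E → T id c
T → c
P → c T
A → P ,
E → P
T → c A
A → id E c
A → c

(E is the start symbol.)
Yes — I8: [A → c .] vs [T → c .]

A reduce-reduce conflict occurs when an LR(0) state has two complete items [A → α .] and [B → β .] — both call for a reduction, and with no lookahead the parser cannot choose between them.

Augment with E' → E and build the canonical LR(0) collection (I0 = CLOSURE({[E' → . E]}), then GOTO on every symbol after a dot until no new states appear). It has 15 states:
  I0: { [E → . P], [E → . T id c], [E' → . E], [P → . c T], [T → . c A], [T → . c] }  — shift
  I1: { [E' → E .] }  — accept
  I2: { [E → P .] }  — reduce
  I3: { [E → T . id c] }  — shift
  I4: { [A → . P ,], [A → . c], [A → . id E c], [P → . c T], [P → c . T], [T → . c A], [T → . c], [T → c . A], [T → c .] }  — shift, reduce
  I5: { [T → c A .] }  — reduce
  I6: { [A → P . ,] }  — shift
  I7: { [P → c T .] }  — reduce
  I8: { [A → . P ,], [A → . c], [A → . id E c], [A → c .], [P → . c T], [P → c . T], [T → . c A], [T → . c], [T → c . A], [T → c .] }  — shift, 2 reduces
  I9: { [A → id . E c], [E → . P], [E → . T id c], [P → . c T], [T → . c A], [T → . c] }  — shift
  I10: { [A → id E . c] }  — shift
  I11: { [A → id E c .] }  — reduce
  I12: { [A → P , .] }  — reduce
  I13: { [E → T id . c] }  — shift
  I14: { [E → T id c .] }  — reduce

I8 contains complete items [A → c .], [T → c .] — reduce-reduce conflict.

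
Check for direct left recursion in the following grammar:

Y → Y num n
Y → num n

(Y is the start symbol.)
Direct left recursion occurs when N → N α for some non-terminal N (the right-hand side begins with the left-hand side itself).

Y → Y num n: LEFT RECURSIVE (starts with Y)
Y → num n: starts with num

The grammar has direct left recursion on: Y.

Answer: Yes, Y is left-recursive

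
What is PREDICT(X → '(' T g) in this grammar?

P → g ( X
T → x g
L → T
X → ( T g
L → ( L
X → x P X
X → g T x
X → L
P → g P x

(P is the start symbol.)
{ '(' }

PREDICT(X → '(' T g) = (FIRST(RHS) \ {ε}) ∪ (FOLLOW(X) if ε ∈ FIRST(RHS), i.e. RHS ⇒* ε)
FIRST('(' T g) = { '(' }
ε ∉ FIRST('(' T g), so FOLLOW(X) is not added.
PREDICT(X → '(' T g) = { '(' }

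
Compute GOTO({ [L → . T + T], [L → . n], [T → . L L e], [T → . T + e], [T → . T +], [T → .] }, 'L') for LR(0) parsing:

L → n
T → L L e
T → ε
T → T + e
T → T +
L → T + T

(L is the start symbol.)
{ [L → . T + T], [L → . n], [T → . L L e], [T → . T + e], [T → . T +], [T → .], [T → L . L e] }

GOTO(I, 'L') = CLOSURE({ [A → αX.β] : [A → α.Xβ] ∈ I, X = 'L' })

Items with dot before 'L', with the dot advanced:
  [T → . L L e] → [T → L . L e]
Closure of the advanced items:
  [T → L . L e] has the dot before L: add [L → . n], [L → . T + T]
  [L → . T + T] has the dot before T: add [T → . L L e], [T → .], [T → . T + e], [T → . T +]

GOTO = { [L → . T + T], [L → . n], [T → . L L e], [T → . T + e], [T → . T +], [T → .], [T → L . L e] }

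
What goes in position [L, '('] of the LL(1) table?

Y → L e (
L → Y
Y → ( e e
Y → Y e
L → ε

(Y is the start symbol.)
L → Y

To find M[L, '('], we find productions for L where '(' is in the predict set (PREDICT(N → α) = (FIRST(α) \ {ε}) ∪ (FOLLOW(N) if α ⇒* ε)).

Relevant sets:
  FIRST(Y) = { '(', 'e' }
  FOLLOW(L) = { 'e' }

L → Y: PREDICT = { '(', 'e' }
  '(' is in predict set, so this production goes in M[L, '(']
L → ε: PREDICT = { 'e' }

M[L, '('] = L → Y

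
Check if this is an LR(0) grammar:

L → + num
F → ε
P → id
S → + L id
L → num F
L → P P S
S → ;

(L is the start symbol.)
Yes, the grammar is LR(0)

A grammar is LR(0) if no state in the canonical LR(0) collection has:
  - both a shift item (dot before a terminal) and a complete item (shift-reduce conflict), or
  - two or more complete items (reduce-reduce conflict; the accept item [L' → L .] counts as a complete item here).

Augment with L' → L and build the canonical LR(0) collection (I0 = CLOSURE({[L' → . L]}), then GOTO on every symbol after a dot until no new states appear). It has 14 states:
  I0: { [L → . + num], [L → . P P S], [L → . num F], [L' → . L], [P → . id] }  — shift
  I1: { [L → + . num] }  — shift
  I2: { [L' → L .] }  — accept
  I3: { [L → P . P S], [P → . id] }  — shift
  I4: { [P → id .] }  — reduce
  I5: { [F → .], [L → num . F] }  — reduce
  I6: { [L → num F .] }  — reduce
  I7: { [L → P P . S], [S → . + L id], [S → . ;] }  — shift
  I8: { [L → . + num], [L → . P P S], [L → . num F], [P → . id], [S → + . L id] }  — shift
  I9: { [S → ; .] }  — reduce
  I10: { [L → P P S .] }  — reduce
  I11: { [S → + L . id] }  — shift
  I12: { [S → + L id .] }  — reduce
  I13: { [L → + num .] }  — reduce

Every state is either a pure shift/goto state or contains exactly one complete item and nothing to shift — no conflicts. The grammar is LR(0).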